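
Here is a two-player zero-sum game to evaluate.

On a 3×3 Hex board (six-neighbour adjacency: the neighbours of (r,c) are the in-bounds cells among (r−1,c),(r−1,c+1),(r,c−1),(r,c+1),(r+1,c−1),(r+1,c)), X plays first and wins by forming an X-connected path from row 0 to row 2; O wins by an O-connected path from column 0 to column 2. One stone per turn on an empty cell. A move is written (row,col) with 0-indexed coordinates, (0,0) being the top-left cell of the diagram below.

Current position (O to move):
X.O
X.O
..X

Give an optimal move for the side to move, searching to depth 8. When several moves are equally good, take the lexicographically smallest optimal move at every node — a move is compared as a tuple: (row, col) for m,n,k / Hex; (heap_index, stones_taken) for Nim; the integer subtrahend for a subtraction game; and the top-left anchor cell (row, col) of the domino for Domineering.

O's best at [X.O/X.O/..X]: (2,0)

[X.O/X.O/..X] O move#1: (0,1):-1/XOO/X.O/..X, (1,1):-1/X.O/XOO/..X, (2,0):+1/X.O/X.O/O.X*, (2,1):-1/X.O/X.O/.OX
[X.O/X.O/O.X] X move#2: (0,1):-1/XXO/X.O/O.X*, (1,1):-1/X.O/XXO/O.X, (2,1):-1/X.O/X.O/OXX
[XXO/X.O/O.X] O move#3: (1,1):+1/XXO/XOO/O.X*, (2,1):+1/XXO/X.O/OOX
[XXO/XOO/O.X] end (terminal -1, X#4); searched X.O/X.O/..X to 8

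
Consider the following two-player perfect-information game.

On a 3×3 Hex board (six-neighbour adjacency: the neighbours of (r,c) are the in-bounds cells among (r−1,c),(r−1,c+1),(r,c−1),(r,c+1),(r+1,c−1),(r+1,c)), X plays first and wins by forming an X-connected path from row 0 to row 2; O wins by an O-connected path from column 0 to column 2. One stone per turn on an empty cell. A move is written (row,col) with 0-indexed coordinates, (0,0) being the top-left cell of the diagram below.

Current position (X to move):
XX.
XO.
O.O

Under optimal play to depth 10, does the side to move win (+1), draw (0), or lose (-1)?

ply 1, X at XX./XO./O.O | (0,2)=-1→XXX/XO./O.O*; (1,2)=-1→XX./XOX/O.O; (2,1)=-1→XX./XO./OXO
ply 2, O at XXX/XO./O.O | (1,2)=+1→XXX/XOO/O.O*; (2,1)=+1→XXX/XO./OOO
ply 3: XXX/XOO/O.O is terminal -1 (X); from XX./XO./O.O depth 10

value(XX./XO./O.O, X) = -1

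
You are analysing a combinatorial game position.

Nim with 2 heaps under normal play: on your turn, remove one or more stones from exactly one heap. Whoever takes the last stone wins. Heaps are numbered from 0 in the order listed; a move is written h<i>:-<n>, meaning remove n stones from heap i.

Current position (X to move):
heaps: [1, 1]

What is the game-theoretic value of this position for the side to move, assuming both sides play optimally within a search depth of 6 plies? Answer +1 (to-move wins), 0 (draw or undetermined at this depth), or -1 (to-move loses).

value((1,1), X) = -1

p1 X@[(1,1)]: h0:-1[(0,1)]-1* h1:-1[(1,0)]-1
p2 O@[(0,1)]: h1:-1[(0,0)]+1*
p3 X@[(0,0)] terminal -1; root [(1,1)] d6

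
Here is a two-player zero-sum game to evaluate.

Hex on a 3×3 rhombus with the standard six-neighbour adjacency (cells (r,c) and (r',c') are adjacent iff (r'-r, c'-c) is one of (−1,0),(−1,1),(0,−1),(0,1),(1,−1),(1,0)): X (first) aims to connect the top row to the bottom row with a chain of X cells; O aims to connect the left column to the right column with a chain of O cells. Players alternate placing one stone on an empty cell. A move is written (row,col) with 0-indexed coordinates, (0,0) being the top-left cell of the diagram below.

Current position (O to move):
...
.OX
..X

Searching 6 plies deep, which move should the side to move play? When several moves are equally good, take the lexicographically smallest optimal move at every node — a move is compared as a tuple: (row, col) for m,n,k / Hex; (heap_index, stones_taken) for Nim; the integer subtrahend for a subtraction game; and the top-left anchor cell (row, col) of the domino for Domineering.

p1 O@[.../.OX/..X]: (0,0)[O../.OX/..X]-1 (0,1)[.O./.OX/..X]-1 (0,2)[..O/.OX/..X]+1* (1,0)[.../OOX/..X]-1 (2,0)[.../.OX/O.X]-1 (2,1)[.../.OX/.OX]-1
p2 X@[..O/.OX/..X]: (0,0)[X.O/.OX/..X]-1* (0,1)[.XO/.OX/..X]-1 (1,0)[..O/XOX/..X]-1 (2,0)[..O/.OX/X.X]-1 (2,1)[..O/.OX/.XX]-1
p3 O@[X.O/.OX/..X]: (0,1)[XOO/.OX/..X]+1* (1,0)[X.O/OOX/..X]+1 (2,0)[X.O/.OX/O.X]+1 (2,1)[X.O/.OX/.OX]+1
p4 X@[XOO/.OX/..X]: (1,0)[XOO/XOX/..X]-1* (2,0)[XOO/.OX/X.X]-1 (2,1)[XOO/.OX/.XX]-1
p5 O@[XOO/XOX/..X]: (2,0)[XOO/XOX/O.X]+1* (2,1)[XOO/XOX/.OX]-1
p6 X@[XOO/XOX/O.X] terminal -1; root [.../.OX/..X] d6

O's best at [.../.OX/..X]: (0,2)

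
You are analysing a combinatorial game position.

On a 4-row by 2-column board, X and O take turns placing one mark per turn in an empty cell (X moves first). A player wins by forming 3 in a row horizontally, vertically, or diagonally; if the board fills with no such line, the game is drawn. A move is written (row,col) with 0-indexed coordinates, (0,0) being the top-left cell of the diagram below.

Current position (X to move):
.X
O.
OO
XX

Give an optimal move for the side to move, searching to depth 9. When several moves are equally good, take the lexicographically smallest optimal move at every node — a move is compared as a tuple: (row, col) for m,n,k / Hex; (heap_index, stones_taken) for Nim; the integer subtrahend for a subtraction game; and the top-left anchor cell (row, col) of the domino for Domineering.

ply 1, X at .X/O./OO/XX | (0,0)=+0→XX/O./OO/XX*; (1,1)=-1→.X/OX/OO/XX
ply 2, O at XX/O./OO/XX | (1,1)=+0→XX/OO/OO/XX*
ply 3: XX/OO/OO/XX is terminal +0 (X); from .X/O./OO/XX depth 9

X's best at [.X/O./OO/XX]: (0,0)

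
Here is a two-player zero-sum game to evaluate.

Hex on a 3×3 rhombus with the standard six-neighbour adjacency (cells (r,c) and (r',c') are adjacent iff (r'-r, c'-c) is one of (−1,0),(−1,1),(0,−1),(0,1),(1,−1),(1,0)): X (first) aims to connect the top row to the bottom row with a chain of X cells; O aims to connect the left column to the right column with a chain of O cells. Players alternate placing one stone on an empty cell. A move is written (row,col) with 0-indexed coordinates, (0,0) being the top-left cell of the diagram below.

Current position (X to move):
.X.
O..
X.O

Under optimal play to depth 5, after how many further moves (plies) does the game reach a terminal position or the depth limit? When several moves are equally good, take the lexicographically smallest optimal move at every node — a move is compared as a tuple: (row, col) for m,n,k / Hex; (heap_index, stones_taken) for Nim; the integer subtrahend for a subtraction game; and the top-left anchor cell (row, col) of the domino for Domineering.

ply 1, X at .X./O../X.O | (0,0)=-1→XX./O../X.O; (0,2)=-1→.XX/O../X.O; (1,1)=+1→.X./OX./X.O*; (1,2)=-1→.X./O.X/X.O; (2,1)=-1→.X./O../XXO
ply 2: .X./OX./X.O is terminal -1 (O); from .X./O../X.O depth 5

PV length from [.X./O../X.O]: 1 ply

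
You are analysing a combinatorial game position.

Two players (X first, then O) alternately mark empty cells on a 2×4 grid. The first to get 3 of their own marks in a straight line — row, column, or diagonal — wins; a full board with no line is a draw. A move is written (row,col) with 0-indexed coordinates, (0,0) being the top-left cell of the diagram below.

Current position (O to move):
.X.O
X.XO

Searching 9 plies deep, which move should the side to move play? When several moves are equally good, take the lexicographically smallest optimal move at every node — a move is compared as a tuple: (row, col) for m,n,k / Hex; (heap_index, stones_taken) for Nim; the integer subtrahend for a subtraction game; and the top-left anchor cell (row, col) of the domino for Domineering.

[.X.O/X.XO] O move#1: (0,0):-1/OX.O/X.XO, (0,2):-1/.XOO/X.XO, (1,1):+0/.X.O/XOXO*
[.X.O/XOXO] X move#2: (0,0):+0/XX.O/XOXO*, (0,2):+0/.XXO/XOXO
[XX.O/XOXO] O move#3: (0,2):+0/XXOO/XOXO*
[XXOO/XOXO] end (terminal +0, X#4); searched .X.O/X.XO to 9

O's best at [.X.O/X.XO]: (1,1)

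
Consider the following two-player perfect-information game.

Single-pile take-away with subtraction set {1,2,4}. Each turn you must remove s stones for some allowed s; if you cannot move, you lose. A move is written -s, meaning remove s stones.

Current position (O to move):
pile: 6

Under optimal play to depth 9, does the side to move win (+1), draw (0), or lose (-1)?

[6] O move#1: -1:-1/5*, -2:-1/4, -4:-1/2
[5] X move#2: -1:-1/4, -2:+1/3*, -4:-1/1
[3] O move#3: -1:-1/2*, -2:-1/1
[2] X move#4: -1:-1/1, -2:+1/0*
[0] end (terminal -1, O#5); searched 6 to 9

value(6, O) = -1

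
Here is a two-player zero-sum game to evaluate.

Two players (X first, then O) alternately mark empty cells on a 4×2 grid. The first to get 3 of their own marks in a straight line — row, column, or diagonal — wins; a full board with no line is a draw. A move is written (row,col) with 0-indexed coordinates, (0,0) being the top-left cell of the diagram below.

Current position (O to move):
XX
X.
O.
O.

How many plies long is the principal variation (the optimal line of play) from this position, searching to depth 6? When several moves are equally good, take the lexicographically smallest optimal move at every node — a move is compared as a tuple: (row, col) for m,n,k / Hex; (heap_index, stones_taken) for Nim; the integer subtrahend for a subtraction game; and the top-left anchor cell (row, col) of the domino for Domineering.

p1 O@[XX/X./O./O.]: (1,1)[XX/XO/O./O.]+0* (2,1)[XX/X./OO/O.]+0 (3,1)[XX/X./O./OO]+0
p2 X@[XX/XO/O./O.]: (2,1)[XX/XO/OX/O.]+0* (3,1)[XX/XO/O./OX]+0
p3 O@[XX/XO/OX/O.]: (3,1)[XX/XO/OX/OO]+0*
p4 X@[XX/XO/OX/OO] terminal +0; root [XX/X./O./O.] d6

PV length from [XX/X./O./O.]: 3 plies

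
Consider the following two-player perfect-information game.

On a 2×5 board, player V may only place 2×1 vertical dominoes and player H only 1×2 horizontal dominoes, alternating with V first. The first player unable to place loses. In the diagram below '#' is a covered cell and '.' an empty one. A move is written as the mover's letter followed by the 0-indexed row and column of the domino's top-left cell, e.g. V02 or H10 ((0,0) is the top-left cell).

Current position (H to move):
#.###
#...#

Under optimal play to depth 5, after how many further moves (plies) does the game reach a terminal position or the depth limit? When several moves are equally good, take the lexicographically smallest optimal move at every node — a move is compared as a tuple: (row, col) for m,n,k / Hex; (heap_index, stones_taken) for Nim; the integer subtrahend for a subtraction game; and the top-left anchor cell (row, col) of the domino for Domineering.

PV length from [#.###/#...#]: 1 ply

p1 H@[#.###/#...#]: H11[#.###/###.#]+1* H12[#.###/#.###]-1
p2 V@[#.###/###.#] terminal -1; root [#.###/#...#] d5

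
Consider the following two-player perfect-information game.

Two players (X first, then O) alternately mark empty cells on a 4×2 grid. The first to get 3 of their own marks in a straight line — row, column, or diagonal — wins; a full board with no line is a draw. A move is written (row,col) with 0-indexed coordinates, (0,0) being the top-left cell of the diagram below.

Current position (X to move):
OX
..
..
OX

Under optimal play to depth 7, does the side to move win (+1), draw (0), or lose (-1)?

value(OX/../../OX, X) = 0

ply 1, X at OX/../../OX | (1,0)=+0→OX/X./../OX*; (1,1)=+0→OX/.X/../OX; (2,0)=+0→OX/../X./OX; (2,1)=+0→OX/../.X/OX
ply 2, O at OX/X./../OX | (1,1)=+0→OX/XO/../OX*; (2,0)=+0→OX/X./O./OX; (2,1)=+0→OX/X./.O/OX
ply 3, X at OX/XO/../OX | (2,0)=+0→OX/XO/X./OX*; (2,1)=+0→OX/XO/.X/OX
ply 4, O at OX/XO/X./OX | (2,1)=+0→OX/XO/XO/OX*
ply 5: OX/XO/XO/OX is terminal +0 (X); from OX/../../OX depth 7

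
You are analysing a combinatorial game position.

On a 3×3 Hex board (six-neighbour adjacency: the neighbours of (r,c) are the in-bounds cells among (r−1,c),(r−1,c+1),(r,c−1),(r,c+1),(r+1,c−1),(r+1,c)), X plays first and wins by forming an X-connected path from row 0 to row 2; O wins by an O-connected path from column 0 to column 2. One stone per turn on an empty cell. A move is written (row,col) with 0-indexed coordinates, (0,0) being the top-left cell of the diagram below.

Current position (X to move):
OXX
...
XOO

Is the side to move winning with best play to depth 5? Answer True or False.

X winning at [OXX/.../XOO]: True

ply 1, X at OXX/.../XOO | (1,0)=+1→OXX/X../XOO*; (1,1)=+1→OXX/.X./XOO; (1,2)=+1→OXX/..X/XOO
ply 2: OXX/X../XOO is terminal -1 (O); from OXX/.../XOO depth 5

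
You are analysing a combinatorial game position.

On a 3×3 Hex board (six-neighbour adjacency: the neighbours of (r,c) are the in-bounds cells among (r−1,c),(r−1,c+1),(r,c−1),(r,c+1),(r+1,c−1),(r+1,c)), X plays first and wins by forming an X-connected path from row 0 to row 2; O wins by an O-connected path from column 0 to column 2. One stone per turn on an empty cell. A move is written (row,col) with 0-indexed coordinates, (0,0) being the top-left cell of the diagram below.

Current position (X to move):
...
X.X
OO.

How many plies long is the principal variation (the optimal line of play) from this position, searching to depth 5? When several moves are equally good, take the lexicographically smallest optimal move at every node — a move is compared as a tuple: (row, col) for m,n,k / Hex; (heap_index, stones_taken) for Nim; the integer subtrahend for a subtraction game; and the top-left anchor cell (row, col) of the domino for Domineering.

PV length from [.../X.X/OO.]: 5 plies

[.../X.X/OO.] X move#1: (0,0):-1/X../X.X/OO., (0,1):-1/.X./X.X/OO., (0,2):-1/..X/X.X/OO., (1,1):-1/.../XXX/OO., (2,2):+1/.../X.X/OOX*
[.../X.X/OOX] O move#2: (0,0):-1/O../X.X/OOX*, (0,1):-1/.O./X.X/OOX, (0,2):-1/..O/X.X/OOX, (1,1):-1/.../XOX/OOX
[O../X.X/OOX] X move#3: (0,1):+1/OX./X.X/OOX*, (0,2):+1/O.X/X.X/OOX, (1,1):+1/O../XXX/OOX
[OX./X.X/OOX] O move#4: (0,2):-1/OXO/X.X/OOX*, (1,1):-1/OX./XOX/OOX
[OXO/X.X/OOX] X move#5: (1,1):+1/OXO/XXX/OOX*
[OXO/XXX/OOX] end (terminal -1, O#6); searched .../X.X/OO. to 5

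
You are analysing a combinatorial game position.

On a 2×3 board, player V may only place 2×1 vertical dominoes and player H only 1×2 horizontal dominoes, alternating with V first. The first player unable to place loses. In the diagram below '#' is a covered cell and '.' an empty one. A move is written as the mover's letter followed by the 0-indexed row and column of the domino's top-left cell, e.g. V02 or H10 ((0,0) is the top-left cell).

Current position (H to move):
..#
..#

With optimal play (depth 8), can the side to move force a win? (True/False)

ply 1, H at ..#/..# | H00=+1→###/..#*; H10=+1→..#/###
ply 2: ###/..# is terminal -1 (V); from ..#/..# depth 8

H winning at [..#/..#]: True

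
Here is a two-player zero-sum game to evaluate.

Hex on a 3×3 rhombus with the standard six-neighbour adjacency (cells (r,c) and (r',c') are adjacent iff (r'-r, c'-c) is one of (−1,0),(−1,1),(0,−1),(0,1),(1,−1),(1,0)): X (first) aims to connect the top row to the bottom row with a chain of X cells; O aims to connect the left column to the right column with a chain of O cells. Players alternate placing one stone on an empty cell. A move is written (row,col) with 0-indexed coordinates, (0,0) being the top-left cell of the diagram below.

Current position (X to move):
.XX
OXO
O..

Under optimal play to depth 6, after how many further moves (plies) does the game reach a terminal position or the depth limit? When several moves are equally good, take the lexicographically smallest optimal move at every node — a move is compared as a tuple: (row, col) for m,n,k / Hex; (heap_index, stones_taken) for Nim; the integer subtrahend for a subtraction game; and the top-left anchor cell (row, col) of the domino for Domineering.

PV length from [.XX/OXO/O..]: 1 ply

[.XX/OXO/O..] X move#1: (0,0):-1/XXX/OXO/O.., (2,1):+1/.XX/OXO/OX.*, (2,2):-1/.XX/OXO/O.X
[.XX/OXO/OX.] end (terminal -1, O#2); searched .XX/OXO/O.. to 6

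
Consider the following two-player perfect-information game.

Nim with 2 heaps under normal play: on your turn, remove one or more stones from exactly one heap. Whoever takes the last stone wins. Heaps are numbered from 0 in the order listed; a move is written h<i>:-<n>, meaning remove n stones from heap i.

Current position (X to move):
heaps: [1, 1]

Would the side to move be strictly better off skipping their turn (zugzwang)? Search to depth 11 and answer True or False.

zugzwang((1,1), X) = True

ply 1, X at (1,1) | h0:-1=-1→(0,1)*; h1:-1=-1→(1,0)
ply 2, O at (0,1) | h1:-1=+1→(0,0)*
ply 3: (0,0) is terminal -1 (X); from (1,1) depth 11
pass branch (O moves first from the same position):
  | ply 1, O at (1,1) | h0:-1=-1→(0,1)*; h1:-1=-1→(1,0)
  | ply 2, X at (0,1) | h1:-1=+1→(0,0)*
  | ply 3: (0,0) is terminal -1 (O); from (1,1) depth 11
X moving scores -1; X passing scores +1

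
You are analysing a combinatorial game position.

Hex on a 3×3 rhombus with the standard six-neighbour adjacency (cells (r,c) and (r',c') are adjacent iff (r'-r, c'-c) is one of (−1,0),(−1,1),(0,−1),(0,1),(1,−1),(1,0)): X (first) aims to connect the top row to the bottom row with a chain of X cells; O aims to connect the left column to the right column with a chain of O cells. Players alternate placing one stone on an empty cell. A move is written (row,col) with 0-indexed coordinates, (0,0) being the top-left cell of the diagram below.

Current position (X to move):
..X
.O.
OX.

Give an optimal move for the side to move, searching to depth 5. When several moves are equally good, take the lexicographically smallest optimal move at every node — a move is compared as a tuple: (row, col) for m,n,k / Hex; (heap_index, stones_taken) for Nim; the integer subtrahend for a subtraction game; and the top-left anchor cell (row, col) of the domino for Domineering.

X's best at [..X/.O./OX.]: (1,2)

[..X/.O./OX.] X move#1: (0,0):-1/X.X/.O./OX., (0,1):-1/.XX/.O./OX., (1,0):-1/..X/XO./OX., (1,2):+1/..X/.OX/OX.*, (2,2):-1/..X/.O./OXX
[..X/.OX/OX.] end (terminal -1, O#2); searched ..X/.O./OX. to 5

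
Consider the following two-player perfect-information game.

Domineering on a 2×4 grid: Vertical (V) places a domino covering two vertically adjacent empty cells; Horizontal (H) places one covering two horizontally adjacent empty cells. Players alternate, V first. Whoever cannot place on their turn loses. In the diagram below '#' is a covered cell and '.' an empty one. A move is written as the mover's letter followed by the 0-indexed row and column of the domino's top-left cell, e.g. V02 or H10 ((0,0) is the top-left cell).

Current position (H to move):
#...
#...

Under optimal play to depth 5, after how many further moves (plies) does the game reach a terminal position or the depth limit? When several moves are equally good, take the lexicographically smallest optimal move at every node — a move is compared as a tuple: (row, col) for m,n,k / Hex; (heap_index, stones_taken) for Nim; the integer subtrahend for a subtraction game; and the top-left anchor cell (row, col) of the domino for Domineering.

PV length from [#.../#...]: 3 plies

p1 H@[#.../#...]: H01[###./#...]+1* H02[#.##/#...]+1 H11[#.../###.]+1 H12[#.../#.##]+1
p2 V@[###./#...]: V03[####/#..#]-1*
p3 H@[####/#..#]: H11[####/####]+1*
p4 V@[####/####] terminal -1; root [#.../#...] d5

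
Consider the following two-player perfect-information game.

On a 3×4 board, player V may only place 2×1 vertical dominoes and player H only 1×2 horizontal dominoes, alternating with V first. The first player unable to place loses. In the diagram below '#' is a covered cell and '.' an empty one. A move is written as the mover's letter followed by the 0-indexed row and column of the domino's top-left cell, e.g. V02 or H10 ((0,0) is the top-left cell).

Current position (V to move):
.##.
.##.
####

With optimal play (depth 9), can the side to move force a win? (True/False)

V winning at [.##./.##./####]: True

[.##./.##./####] V move#1: V00:+1/###./###./####*, V03:+1/.###/.###/####
[###./###./####] end (terminal -1, H#2); searched .##./.##./#### to 9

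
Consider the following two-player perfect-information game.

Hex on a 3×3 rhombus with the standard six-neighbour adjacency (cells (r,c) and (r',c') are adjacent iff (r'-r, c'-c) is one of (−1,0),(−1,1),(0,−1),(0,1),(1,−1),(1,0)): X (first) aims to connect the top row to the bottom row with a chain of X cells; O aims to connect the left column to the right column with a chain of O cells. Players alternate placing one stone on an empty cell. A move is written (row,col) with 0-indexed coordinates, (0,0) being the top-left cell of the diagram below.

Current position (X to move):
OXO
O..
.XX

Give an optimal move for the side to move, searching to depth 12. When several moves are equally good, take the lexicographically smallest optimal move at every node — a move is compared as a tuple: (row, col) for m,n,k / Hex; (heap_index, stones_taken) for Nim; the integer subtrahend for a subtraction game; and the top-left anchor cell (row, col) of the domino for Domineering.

ply 1, X at OXO/O../.XX | (1,1)=+1→OXO/OX./.XX*; (1,2)=-1→OXO/O.X/.XX; (2,0)=-1→OXO/O../XXX
ply 2: OXO/OX./.XX is terminal -1 (O); from OXO/O../.XX depth 12

X's best at [OXO/O../.XX]: (1,1)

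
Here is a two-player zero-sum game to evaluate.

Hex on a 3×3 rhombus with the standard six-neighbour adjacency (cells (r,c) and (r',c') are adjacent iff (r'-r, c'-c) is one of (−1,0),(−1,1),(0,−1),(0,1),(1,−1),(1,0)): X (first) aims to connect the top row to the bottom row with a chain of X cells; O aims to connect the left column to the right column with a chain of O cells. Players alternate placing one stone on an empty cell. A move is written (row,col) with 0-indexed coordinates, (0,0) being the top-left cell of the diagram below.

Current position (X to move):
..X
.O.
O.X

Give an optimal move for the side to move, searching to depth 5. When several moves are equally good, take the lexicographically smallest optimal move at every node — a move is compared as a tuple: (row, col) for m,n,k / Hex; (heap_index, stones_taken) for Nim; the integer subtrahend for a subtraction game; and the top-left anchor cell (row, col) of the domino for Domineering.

p1 X@[..X/.O./O.X]: (0,0)[X.X/.O./O.X]-1 (0,1)[.XX/.O./O.X]-1 (1,0)[..X/XO./O.X]-1 (1,2)[..X/.OX/O.X]+1* (2,1)[..X/.O./OXX]-1
p2 O@[..X/.OX/O.X] terminal -1; root [..X/.O./O.X] d5

X's best at [..X/.O./O.X]: (1,2)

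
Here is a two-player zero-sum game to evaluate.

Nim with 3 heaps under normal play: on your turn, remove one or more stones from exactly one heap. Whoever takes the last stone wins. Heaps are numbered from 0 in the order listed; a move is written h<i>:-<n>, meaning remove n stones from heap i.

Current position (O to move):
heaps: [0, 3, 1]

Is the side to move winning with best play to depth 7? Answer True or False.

O winning at [(0,3,1)]: True

ply 1, O at (0,3,1) | h1:-1=-1→(0,2,1); h1:-2=+1→(0,1,1)*; h1:-3=-1→(0,0,1); h2:-1=-1→(0,3,0)
ply 2, X at (0,1,1) | h1:-1=-1→(0,0,1)*; h2:-1=-1→(0,1,0)
ply 3, O at (0,0,1) | h2:-1=+1→(0,0,0)*
ply 4: (0,0,0) is terminal -1 (X); from (0,3,1) depth 7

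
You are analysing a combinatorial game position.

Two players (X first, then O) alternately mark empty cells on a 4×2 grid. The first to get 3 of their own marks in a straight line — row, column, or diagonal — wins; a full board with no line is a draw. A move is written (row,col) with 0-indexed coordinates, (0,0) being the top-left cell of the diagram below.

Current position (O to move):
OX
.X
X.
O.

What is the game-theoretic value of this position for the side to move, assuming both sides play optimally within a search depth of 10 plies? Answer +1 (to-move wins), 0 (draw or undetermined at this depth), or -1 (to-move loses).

ply 1, O at OX/.X/X./O. | (1,0)=-1→OX/OX/X./O.; (2,1)=+0→OX/.X/XO/O.*; (3,1)=-1→OX/.X/X./OO
ply 2, X at OX/.X/XO/O. | (1,0)=+0→OX/XX/XO/O.*; (3,1)=+0→OX/.X/XO/OX
ply 3, O at OX/XX/XO/O. | (3,1)=+0→OX/XX/XO/OO*
ply 4: OX/XX/XO/OO is terminal +0 (X); from OX/.X/X./O. depth 10

value(OX/.X/X./O., O) = 0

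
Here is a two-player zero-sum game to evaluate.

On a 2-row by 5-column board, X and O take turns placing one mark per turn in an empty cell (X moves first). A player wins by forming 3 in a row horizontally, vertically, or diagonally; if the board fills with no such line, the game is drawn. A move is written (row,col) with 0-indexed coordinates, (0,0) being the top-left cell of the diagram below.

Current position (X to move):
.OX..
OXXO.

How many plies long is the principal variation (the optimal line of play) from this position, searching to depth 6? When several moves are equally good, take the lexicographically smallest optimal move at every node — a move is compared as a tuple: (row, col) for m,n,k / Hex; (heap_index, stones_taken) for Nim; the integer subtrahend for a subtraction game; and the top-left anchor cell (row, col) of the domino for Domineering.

ply 1, X at .OX../OXXO. | (0,0)=+0→XOX../OXXO.*; (0,3)=+0→.OXX./OXXO.; (0,4)=+0→.OX.X/OXXO.; (1,4)=+0→.OX../OXXOX
ply 2, O at XOX../OXXO. | (0,3)=+0→XOXO./OXXO.*; (0,4)=+0→XOX.O/OXXO.; (1,4)=+0→XOX../OXXOO
ply 3, X at XOXO./OXXO. | (0,4)=+0→XOXOX/OXXO.*; (1,4)=+0→XOXO./OXXOX
ply 4, O at XOXOX/OXXO. | (1,4)=+0→XOXOX/OXXOO*
ply 5: XOXOX/OXXOO is terminal +0 (X); from .OX../OXXO. depth 6

PV length from [.OX../OXXO.]: 4 plies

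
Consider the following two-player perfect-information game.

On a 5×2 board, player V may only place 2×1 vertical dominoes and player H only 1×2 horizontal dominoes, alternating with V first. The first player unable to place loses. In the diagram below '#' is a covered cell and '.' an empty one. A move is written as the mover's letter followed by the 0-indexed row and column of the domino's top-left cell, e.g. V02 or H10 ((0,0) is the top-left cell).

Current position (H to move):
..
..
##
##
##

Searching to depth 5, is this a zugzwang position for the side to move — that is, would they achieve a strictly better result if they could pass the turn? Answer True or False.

zugzwang(../../##/##/##, H) = False

p1 H@[../../##/##/##]: H00[##/../##/##/##]+1* H10[../##/##/##/##]+1
p2 V@[##/../##/##/##] terminal -1; root [../../##/##/##] d5
pass branch (V moves first from the same position):
  | p1 V@[../../##/##/##]: V00[#./#./##/##/##]+1* V01[.#/.#/##/##/##]+1
  | p2 H@[#./#./##/##/##] terminal -1; root [../../##/##/##] d5
H moving scores +1; H passing scores -1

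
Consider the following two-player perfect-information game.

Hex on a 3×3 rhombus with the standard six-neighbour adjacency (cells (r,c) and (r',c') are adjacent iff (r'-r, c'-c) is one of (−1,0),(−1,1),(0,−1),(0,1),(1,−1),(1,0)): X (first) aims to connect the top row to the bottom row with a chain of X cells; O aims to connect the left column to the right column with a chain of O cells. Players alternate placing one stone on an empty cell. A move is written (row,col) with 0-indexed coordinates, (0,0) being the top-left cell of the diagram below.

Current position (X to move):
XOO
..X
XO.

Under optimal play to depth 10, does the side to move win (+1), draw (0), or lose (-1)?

value(XOO/..X/XO., X) = +1

p1 X@[XOO/..X/XO.]: (1,0)[XOO/X.X/XO.]+1* (1,1)[XOO/.XX/XO.]-1 (2,2)[XOO/..X/XOX]-1
p2 O@[XOO/X.X/XO.] terminal -1; root [XOO/..X/XO.] d10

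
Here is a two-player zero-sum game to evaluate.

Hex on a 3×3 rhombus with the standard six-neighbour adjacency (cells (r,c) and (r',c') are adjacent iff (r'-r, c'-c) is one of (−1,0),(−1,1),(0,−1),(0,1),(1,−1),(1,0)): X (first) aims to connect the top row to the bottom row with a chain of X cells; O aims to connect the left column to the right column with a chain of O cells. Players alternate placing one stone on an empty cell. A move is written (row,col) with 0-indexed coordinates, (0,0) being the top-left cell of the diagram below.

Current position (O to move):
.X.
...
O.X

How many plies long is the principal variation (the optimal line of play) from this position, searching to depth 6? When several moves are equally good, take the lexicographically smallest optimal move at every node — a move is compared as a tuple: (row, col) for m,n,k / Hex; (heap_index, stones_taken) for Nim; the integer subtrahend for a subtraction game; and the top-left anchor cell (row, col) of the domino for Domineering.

ply 1, O at .X./.../O.X | (0,0)=-1→OX./.../O.X; (0,2)=-1→.XO/.../O.X; (1,0)=-1→.X./O../O.X; (1,1)=+1→.X./.O./O.X*; (1,2)=+1→.X./..O/O.X; (2,1)=-1→.X./.../OOX
ply 2, X at .X./.O./O.X | (0,0)=-1→XX./.O./O.X*; (0,2)=-1→.XX/.O./O.X; (1,0)=-1→.X./XO./O.X; (1,2)=-1→.X./.OX/O.X; (2,1)=-1→.X./.O./OXX
ply 3, O at XX./.O./O.X | (0,2)=+1→XXO/.O./O.X*; (1,0)=+1→XX./OO./O.X; (1,2)=+1→XX./.OO/O.X; (2,1)=+1→XX./.O./OOX
ply 4: XXO/.O./O.X is terminal -1 (X); from .X./.../O.X depth 6

PV length from [.X./.../O.X]: 3 plies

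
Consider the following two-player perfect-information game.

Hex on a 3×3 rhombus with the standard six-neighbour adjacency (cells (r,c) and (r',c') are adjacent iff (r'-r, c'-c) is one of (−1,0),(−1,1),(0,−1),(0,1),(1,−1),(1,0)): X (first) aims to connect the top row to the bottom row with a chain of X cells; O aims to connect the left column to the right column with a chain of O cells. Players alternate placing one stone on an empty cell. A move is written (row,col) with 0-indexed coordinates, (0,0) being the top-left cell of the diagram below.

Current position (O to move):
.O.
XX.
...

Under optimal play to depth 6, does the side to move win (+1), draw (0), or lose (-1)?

value(.O./XX./..., O) = -1

[.O./XX./...] O move#1: (0,0):-1/OO./XX./...*, (0,2):-1/.OO/XX./..., (1,2):-1/.O./XXO/..., (2,0):-1/.O./XX./O.., (2,1):-1/.O./XX./.O., (2,2):-1/.O./XX./..O
[OO./XX./...] X move#2: (0,2):+1/OOX/XX./...*, (1,2):-1/OO./XXX/..., (2,0):-1/OO./XX./X.., (2,1):-1/OO./XX./.X., (2,2):-1/OO./XX./..X
[OOX/XX./...] O move#3: (1,2):-1/OOX/XXO/...*, (2,0):-1/OOX/XX./O.., (2,1):-1/OOX/XX./.O., (2,2):-1/OOX/XX./..O
[OOX/XXO/...] X move#4: (2,0):+1/OOX/XXO/X..*, (2,1):+1/OOX/XXO/.X., (2,2):+1/OOX/XXO/..X
[OOX/XXO/X..] end (terminal -1, O#5); searched .O./XX./... to 6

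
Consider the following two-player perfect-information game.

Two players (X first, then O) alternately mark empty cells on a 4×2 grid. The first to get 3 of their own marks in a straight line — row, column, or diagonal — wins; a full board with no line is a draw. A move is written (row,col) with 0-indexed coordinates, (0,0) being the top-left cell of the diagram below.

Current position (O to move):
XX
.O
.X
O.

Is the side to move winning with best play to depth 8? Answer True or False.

p1 O@[XX/.O/.X/O.]: (1,0)[XX/OO/.X/O.]+0* (2,0)[XX/.O/OX/O.]+0 (3,1)[XX/.O/.X/OO]+0
p2 X@[XX/OO/.X/O.]: (2,0)[XX/OO/XX/O.]+0* (3,1)[XX/OO/.X/OX]-1
p3 O@[XX/OO/XX/O.]: (3,1)[XX/OO/XX/OO]+0*
p4 X@[XX/OO/XX/OO] terminal +0; root [XX/.O/.X/O.] d8

O winning at [XX/.O/.X/O.]: False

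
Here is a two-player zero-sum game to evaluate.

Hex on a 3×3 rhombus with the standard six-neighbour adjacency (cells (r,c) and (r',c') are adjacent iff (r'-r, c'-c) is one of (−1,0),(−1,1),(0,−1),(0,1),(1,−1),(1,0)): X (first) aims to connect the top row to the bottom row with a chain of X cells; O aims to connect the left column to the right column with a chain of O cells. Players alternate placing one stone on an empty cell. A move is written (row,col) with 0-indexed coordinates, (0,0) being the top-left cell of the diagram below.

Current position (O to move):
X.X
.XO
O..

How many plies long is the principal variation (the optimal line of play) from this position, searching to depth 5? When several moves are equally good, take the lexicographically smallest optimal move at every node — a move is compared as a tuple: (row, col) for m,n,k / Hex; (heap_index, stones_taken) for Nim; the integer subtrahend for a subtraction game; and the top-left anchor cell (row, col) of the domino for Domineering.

[X.X/.XO/O..] O move#1: (0,1):-1/XOX/.XO/O.., (1,0):-1/X.X/OXO/O.., (2,1):+1/X.X/.XO/OO.*, (2,2):-1/X.X/.XO/O.O
[X.X/.XO/OO.] end (terminal -1, X#2); searched X.X/.XO/O.. to 5

PV length from [X.X/.XO/O..]: 1 ply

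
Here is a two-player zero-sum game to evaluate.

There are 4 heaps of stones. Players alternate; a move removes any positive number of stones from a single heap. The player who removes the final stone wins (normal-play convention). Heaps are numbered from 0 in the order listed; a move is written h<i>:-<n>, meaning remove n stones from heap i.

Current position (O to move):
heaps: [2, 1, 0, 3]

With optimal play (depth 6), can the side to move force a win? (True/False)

O winning at [(2,1,0,3)]: False

[(2,1,0,3)] O move#1: h0:-1:-1/(1,1,0,3)*, h0:-2:-1/(0,1,0,3), h1:-1:-1/(2,0,0,3), h3:-1:-1/(2,1,0,2), h3:-2:-1/(2,1,0,1), h3:-3:-1/(2,1,0,0)
[(1,1,0,3)] X move#2: h0:-1:-1/(0,1,0,3), h1:-1:-1/(1,0,0,3), h3:-1:-1/(1,1,0,2), h3:-2:-1/(1,1,0,1), h3:-3:+1/(1,1,0,0)*
[(1,1,0,0)] O move#3: h0:-1:-1/(0,1,0,0)*, h1:-1:-1/(1,0,0,0)
[(0,1,0,0)] X move#4: h1:-1:+1/(0,0,0,0)*
[(0,0,0,0)] end (terminal -1, O#5); searched (2,1,0,3) to 6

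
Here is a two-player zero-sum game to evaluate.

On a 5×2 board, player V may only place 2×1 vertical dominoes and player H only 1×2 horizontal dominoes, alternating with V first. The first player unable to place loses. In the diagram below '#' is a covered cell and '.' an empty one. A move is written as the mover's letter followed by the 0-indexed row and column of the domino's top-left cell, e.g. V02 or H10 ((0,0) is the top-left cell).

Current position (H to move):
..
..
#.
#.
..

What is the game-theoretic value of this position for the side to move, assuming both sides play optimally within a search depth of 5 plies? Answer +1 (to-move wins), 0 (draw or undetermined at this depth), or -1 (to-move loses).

value(../../#./#./.., H) = +1

p1 H@[../../#./#./..]: H00[##/../#./#./..]+1* H10[../##/#./#./..]+1 H40[../../#./#./##]-1
p2 V@[##/../#./#./..]: V11[##/.#/##/#./..]-1* V21[##/../##/##/..]-1 V31[##/../#./##/.#]-1
p3 H@[##/.#/##/#./..]: H40[##/.#/##/#./##]+1*
p4 V@[##/.#/##/#./##] terminal -1; root [../../#./#./..] d5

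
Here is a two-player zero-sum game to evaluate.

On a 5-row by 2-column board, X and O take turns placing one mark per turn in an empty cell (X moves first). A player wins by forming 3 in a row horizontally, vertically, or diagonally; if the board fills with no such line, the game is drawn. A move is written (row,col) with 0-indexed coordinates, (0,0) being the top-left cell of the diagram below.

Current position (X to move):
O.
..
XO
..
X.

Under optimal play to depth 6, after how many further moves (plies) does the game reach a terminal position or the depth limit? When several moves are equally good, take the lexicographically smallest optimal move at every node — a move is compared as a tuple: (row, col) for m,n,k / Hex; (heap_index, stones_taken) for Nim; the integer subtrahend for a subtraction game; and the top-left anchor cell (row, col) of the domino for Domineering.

ply 1, X at O./../XO/../X. | (0,1)=+0→OX/../XO/../X.; (1,0)=+0→O./X./XO/../X.; (1,1)=+0→O./.X/XO/../X.; (3,0)=+1→O./../XO/X./X.*; (3,1)=+0→O./../XO/.X/X.; (4,1)=+0→O./../XO/../XX
ply 2: O./../XO/X./X. is terminal -1 (O); from O./../XO/../X. depth 6

PV length from [O./../XO/../X.]: 1 ply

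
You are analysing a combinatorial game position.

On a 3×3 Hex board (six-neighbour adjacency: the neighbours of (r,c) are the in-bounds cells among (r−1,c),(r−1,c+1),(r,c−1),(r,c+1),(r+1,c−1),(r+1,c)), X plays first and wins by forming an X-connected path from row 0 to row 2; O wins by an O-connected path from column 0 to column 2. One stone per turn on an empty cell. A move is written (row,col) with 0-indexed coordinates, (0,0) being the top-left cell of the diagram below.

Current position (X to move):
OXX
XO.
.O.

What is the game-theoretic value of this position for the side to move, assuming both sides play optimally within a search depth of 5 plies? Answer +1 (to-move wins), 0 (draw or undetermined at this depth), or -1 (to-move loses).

ply 1, X at OXX/XO./.O. | (1,2)=+1→OXX/XOX/.O.*; (2,0)=+1→OXX/XO./XO.; (2,2)=+1→OXX/XO./.OX
ply 2, O at OXX/XOX/.O. | (2,0)=-1→OXX/XOX/OO.*; (2,2)=-1→OXX/XOX/.OO
ply 3, X at OXX/XOX/OO. | (2,2)=+1→OXX/XOX/OOX*
ply 4: OXX/XOX/OOX is terminal -1 (O); from OXX/XO./.O. depth 5

value(OXX/XO./.O., X) = +1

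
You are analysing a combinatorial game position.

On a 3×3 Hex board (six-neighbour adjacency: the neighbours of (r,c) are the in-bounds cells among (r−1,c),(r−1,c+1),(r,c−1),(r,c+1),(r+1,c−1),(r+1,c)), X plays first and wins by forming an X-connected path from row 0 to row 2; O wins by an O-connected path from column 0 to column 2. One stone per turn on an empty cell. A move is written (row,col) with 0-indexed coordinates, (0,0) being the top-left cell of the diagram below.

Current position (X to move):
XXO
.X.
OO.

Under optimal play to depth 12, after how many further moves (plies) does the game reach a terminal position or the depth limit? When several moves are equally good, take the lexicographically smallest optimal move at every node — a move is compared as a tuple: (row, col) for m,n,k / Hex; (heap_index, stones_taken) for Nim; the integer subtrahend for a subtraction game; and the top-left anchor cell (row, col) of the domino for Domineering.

[XXO/.X./OO.] X move#1: (1,0):-1/XXO/XX./OO.*, (1,2):-1/XXO/.XX/OO., (2,2):-1/XXO/.X./OOX
[XXO/XX./OO.] O move#2: (1,2):+1/XXO/XXO/OO.*, (2,2):+1/XXO/XX./OOO
[XXO/XXO/OO.] end (terminal -1, X#3); searched XXO/.X./OO. to 12

PV length from [XXO/.X./OO.]: 2 plies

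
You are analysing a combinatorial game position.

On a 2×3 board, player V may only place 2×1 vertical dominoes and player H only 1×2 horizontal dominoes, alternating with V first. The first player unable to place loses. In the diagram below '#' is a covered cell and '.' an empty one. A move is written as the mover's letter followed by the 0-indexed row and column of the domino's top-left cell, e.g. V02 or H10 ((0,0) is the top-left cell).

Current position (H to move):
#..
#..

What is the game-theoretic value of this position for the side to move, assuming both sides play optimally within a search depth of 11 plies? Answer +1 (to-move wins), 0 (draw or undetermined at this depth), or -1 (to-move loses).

[#../#..] H move#1: H01:+1/###/#..*, H11:+1/#../###
[###/#..] end (terminal -1, V#2); searched #../#.. to 11

value(#../#.., H) = +1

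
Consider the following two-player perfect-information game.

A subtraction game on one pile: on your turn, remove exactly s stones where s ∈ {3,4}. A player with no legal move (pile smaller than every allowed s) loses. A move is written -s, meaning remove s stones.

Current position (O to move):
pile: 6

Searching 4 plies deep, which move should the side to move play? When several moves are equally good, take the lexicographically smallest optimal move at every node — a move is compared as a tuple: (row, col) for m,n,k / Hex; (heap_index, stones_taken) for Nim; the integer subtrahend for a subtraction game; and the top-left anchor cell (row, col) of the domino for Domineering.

O's best at [6]: -4

[6] O move#1: -3:-1/3, -4:+1/2*
[2] end (terminal -1, X#2); searched 6 to 4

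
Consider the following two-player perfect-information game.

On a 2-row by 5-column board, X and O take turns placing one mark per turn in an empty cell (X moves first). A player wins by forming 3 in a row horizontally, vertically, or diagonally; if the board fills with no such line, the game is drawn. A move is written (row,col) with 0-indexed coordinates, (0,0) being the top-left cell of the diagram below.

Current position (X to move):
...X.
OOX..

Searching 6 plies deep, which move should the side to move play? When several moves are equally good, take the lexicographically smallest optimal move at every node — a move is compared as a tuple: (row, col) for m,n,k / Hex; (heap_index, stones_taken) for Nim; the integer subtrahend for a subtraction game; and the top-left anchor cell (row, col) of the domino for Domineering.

ply 1, X at ...X./OOX.. | (0,0)=+0→X..X./OOX..; (0,1)=+0→.X.X./OOX..; (0,2)=+1→..XX./OOX..*; (0,4)=+0→...XX/OOX..; (1,3)=+1→...X./OOXX.; (1,4)=+1→...X./OOX.X
ply 2, O at ..XX./OOX.. | (0,0)=-1→O.XX./OOX..*; (0,1)=-1→.OXX./OOX..; (0,4)=-1→..XXO/OOX..; (1,3)=-1→..XX./OOXO.; (1,4)=-1→..XX./OOX.O
ply 3, X at O.XX./OOX.. | (0,1)=+1→OXXX./OOX..*; (0,4)=+1→O.XXX/OOX..; (1,3)=+1→O.XX./OOXX.; (1,4)=+1→O.XX./OOX.X
ply 4: OXXX./OOX.. is terminal -1 (O); from ...X./OOX.. depth 6

X's best at [...X./OOX..]: (0,2)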